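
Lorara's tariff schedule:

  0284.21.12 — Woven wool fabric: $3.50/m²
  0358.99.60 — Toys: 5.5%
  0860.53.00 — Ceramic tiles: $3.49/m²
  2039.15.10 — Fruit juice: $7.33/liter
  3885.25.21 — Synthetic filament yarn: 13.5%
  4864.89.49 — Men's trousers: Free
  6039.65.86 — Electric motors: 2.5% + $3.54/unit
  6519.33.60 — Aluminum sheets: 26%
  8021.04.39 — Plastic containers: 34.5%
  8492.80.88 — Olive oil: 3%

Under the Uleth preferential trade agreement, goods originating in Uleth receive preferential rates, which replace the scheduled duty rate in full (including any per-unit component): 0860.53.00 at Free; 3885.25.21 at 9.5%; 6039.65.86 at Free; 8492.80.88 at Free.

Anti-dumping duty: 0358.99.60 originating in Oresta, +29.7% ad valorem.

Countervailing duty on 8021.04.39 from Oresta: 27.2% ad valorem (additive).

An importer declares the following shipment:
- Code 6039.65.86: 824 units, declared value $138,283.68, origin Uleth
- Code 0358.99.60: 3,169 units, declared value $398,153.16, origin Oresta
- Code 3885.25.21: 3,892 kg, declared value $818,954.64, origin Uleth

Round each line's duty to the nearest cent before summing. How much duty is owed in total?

Line 1 (6039.65.86, Uleth, 824 units, $138,283.68):
Base rate for 6039.65.86 is 2.5% + $3.54/unit.
Origin Uleth qualifies under the Lorara–Uleth agreement and 6039.65.86 is covered: preferential rate Free applies instead.
Duty = $138,283.68 × 0% = $0.00.
Line 2 (0358.99.60, Oresta, 3,169 units, $398,153.16):
Base rate for 0358.99.60 is 5.5%.
Additional duty on 0358.99.60 from Oresta: +29.7%. Applied ad valorem rate: 5.5% + 29.7% = 35.2%.
Duty = $398,153.16 × 35.2% = $140,149.91.
Line 3 (3885.25.21, Uleth, 3,892 kg, $818,954.64):
Base rate for 3885.25.21 is 13.5%.
Origin Uleth qualifies under the Lorara–Uleth agreement and 3885.25.21 is covered: preferential rate 9.5% applies instead.
Duty = $818,954.64 × 9.5% = $77,800.69.
Total = $0.00 + $140,149.91 + $77,800.69 = $217,950.60.

$217,950.60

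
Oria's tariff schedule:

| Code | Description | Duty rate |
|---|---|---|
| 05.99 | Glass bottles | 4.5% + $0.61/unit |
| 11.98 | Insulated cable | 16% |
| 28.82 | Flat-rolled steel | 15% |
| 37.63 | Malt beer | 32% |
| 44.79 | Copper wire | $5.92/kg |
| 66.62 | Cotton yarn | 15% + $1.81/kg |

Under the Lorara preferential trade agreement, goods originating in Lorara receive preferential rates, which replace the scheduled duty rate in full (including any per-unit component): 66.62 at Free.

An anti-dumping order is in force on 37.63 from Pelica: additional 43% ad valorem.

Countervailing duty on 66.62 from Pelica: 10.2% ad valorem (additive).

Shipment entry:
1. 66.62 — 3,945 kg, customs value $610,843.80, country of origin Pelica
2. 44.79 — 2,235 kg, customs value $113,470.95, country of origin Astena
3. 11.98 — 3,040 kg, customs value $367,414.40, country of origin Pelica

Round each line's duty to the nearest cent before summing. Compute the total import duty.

Line 1 (66.62, Pelica, 3,945 kg, $610,843.80):
Base rate for 66.62 is 15% + $1.81/kg.
66.62 has an FTA preferential rate, but origin Pelica is not Lorara; base rate stands.
Additional duty on 66.62 from Pelica: +10.2%. Applied ad valorem rate: 15% + 10.2% = 25.2%.
Duty = $610,843.80 × 25.2% + 3,945 × $1.81 = $161,073.09.
Line 2 (44.79, Astena, 2,235 kg, $113,470.95):
Base rate for 44.79 is $5.92/kg.
Duty = 2,235 × $5.92 = $13,231.20.
Line 3 (11.98, Pelica, 3,040 kg, $367,414.40):
Base rate for 11.98 is 16%.
Duty = $367,414.40 × 16% = $58,786.30.
Total = $161,073.09 + $13,231.20 + $58,786.30 = $233,090.59.

$233,090.59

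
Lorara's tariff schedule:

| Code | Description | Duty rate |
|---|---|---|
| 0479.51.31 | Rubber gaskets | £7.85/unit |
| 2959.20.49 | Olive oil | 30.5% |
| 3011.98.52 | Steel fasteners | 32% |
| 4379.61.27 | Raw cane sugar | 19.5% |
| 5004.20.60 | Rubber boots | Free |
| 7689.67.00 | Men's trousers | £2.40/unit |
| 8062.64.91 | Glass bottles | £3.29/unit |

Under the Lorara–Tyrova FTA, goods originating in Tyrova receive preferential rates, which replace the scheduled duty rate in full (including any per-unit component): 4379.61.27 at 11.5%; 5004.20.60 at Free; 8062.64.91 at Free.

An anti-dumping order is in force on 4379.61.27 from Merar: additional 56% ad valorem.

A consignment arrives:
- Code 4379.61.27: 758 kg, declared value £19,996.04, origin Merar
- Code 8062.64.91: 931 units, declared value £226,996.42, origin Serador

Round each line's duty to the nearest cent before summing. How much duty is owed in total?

£18,160.00

Line 1 (4379.61.27, Merar, 758 kg, £19,996.04):
Base rate for 4379.61.27 is 19.5%.
4379.61.27 has an FTA preferential rate, but origin Merar is not Tyrova; base rate stands.
Additional duty on 4379.61.27 from Merar: +56%. Applied ad valorem rate: 19.5% + 56% = 75.5%.
Duty = £19,996.04 × 75.5% = £15,097.01.
Line 2 (8062.64.91, Serador, 931 units, £226,996.42):
Base rate for 8062.64.91 is £3.29/unit.
8062.64.91 has an FTA preferential rate, but origin Serador is not Tyrova; base rate stands.
Duty = 931 × £3.29 = £3,062.99.
Total = £15,097.01 + £3,062.99 = £18,160.00.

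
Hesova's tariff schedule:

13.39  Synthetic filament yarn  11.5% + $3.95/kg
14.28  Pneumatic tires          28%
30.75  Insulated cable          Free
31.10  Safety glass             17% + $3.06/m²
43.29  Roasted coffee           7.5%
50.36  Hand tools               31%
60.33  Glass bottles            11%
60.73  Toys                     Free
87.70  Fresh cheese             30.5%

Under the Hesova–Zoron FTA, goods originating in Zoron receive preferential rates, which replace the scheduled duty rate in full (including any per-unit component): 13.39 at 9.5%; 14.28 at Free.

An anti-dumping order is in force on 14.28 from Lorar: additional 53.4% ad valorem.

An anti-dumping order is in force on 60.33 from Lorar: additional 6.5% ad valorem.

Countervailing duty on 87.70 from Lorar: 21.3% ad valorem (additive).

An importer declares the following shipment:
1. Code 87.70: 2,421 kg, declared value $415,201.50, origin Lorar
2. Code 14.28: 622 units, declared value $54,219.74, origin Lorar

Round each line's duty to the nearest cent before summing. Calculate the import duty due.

$259,209.25

Line 1 (87.70, Lorar, 2,421 kg, $415,201.50):
Base rate for 87.70 is 30.5%.
Additional duty on 87.70 from Lorar: +21.3%. Applied ad valorem rate: 30.5% + 21.3% = 51.8%.
Duty = $415,201.50 × 51.8% = $215,074.38.
Line 2 (14.28, Lorar, 622 units, $54,219.74):
Base rate for 14.28 is 28%.
14.28 has an FTA preferential rate, but origin Lorar is not Zoron; base rate stands.
Additional duty on 14.28 from Lorar: +53.4%. Applied ad valorem rate: 28% + 53.4% = 81.4%.
Duty = $54,219.74 × 81.4% = $44,134.87.
Total = $215,074.38 + $44,134.87 = $259,209.25.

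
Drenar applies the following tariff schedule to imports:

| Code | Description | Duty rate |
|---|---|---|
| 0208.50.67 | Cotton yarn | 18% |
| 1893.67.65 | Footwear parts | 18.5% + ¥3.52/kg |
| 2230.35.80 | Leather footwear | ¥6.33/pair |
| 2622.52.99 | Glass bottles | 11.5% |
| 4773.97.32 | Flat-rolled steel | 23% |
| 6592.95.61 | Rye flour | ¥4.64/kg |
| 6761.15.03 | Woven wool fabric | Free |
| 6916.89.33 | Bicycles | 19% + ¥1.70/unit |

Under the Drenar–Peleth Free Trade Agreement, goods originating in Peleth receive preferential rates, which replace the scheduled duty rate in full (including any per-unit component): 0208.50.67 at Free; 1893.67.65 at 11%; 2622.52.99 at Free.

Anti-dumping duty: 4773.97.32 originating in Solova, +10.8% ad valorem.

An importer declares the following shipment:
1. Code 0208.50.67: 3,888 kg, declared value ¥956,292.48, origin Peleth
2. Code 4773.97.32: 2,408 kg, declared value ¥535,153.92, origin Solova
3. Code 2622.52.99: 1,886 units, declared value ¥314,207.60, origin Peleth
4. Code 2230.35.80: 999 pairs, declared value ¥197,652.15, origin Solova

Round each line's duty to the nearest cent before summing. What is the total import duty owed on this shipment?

¥187,205.69

Line 1 (0208.50.67, Peleth, 3,888 kg, ¥956,292.48):
Base rate for 0208.50.67 is 18%.
Origin Peleth qualifies under the Drenar–Peleth agreement and 0208.50.67 is covered: preferential rate Free applies instead.
Duty = ¥956,292.48 × 0% = ¥0.00.
Line 2 (4773.97.32, Solova, 2,408 kg, ¥535,153.92):
Base rate for 4773.97.32 is 23%.
Additional duty on 4773.97.32 from Solova: +10.8%. Applied ad valorem rate: 23% + 10.8% = 33.8%.
Duty = ¥535,153.92 × 33.8% = ¥180,882.02.
Line 3 (2622.52.99, Peleth, 1,886 units, ¥314,207.60):
Base rate for 2622.52.99 is 11.5%.
Origin Peleth qualifies under the Drenar–Peleth agreement and 2622.52.99 is covered: preferential rate Free applies instead.
Duty = ¥314,207.60 × 0% = ¥0.00.
Line 4 (2230.35.80, Solova, 999 pairs, ¥197,652.15):
Base rate for 2230.35.80 is ¥6.33/pair.
Duty = 999 × ¥6.33 = ¥6,323.67.
Total = ¥0.00 + ¥180,882.02 + ¥0.00 + ¥6,323.67 = ¥187,205.69.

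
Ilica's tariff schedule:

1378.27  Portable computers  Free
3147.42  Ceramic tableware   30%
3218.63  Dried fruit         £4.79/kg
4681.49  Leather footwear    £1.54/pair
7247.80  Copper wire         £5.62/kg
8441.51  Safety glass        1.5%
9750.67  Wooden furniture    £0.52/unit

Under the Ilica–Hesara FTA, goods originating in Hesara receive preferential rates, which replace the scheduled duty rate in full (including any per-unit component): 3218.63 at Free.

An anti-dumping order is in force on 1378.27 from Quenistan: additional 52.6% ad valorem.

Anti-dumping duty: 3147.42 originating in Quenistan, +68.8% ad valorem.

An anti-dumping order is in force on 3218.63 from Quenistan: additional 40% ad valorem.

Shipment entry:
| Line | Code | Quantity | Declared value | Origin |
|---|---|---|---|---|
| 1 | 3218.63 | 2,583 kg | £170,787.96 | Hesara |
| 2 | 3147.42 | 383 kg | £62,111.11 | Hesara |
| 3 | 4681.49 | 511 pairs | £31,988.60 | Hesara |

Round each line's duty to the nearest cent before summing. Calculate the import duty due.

Line 1 (3218.63, Hesara, 2,583 kg, £170,787.96):
Base rate for 3218.63 is £4.79/kg.
Origin Hesara qualifies under the Ilica–Hesara agreement and 3218.63 is covered: preferential rate Free applies instead.
The additional-duty order on 3218.63 targets Quenistan, not Hesara; it does not apply.
Duty = £170,787.96 × 0% = £0.00.
Line 2 (3147.42, Hesara, 383 kg, £62,111.11):
Base rate for 3147.42 is 30%.
Origin Hesara is the FTA partner but 3147.42 is not on the preference list; base rate stands.
The additional-duty order on 3147.42 targets Quenistan, not Hesara; it does not apply.
Duty = £62,111.11 × 30% = £18,633.33.
Line 3 (4681.49, Hesara, 511 pairs, £31,988.60):
Base rate for 4681.49 is £1.54/pair.
Origin Hesara is the FTA partner but 4681.49 is not on the preference list; base rate stands.
Duty = 511 × £1.54 = £786.94.
Total = £0.00 + £18,633.33 + £786.94 = £19,420.27.

£19,420.27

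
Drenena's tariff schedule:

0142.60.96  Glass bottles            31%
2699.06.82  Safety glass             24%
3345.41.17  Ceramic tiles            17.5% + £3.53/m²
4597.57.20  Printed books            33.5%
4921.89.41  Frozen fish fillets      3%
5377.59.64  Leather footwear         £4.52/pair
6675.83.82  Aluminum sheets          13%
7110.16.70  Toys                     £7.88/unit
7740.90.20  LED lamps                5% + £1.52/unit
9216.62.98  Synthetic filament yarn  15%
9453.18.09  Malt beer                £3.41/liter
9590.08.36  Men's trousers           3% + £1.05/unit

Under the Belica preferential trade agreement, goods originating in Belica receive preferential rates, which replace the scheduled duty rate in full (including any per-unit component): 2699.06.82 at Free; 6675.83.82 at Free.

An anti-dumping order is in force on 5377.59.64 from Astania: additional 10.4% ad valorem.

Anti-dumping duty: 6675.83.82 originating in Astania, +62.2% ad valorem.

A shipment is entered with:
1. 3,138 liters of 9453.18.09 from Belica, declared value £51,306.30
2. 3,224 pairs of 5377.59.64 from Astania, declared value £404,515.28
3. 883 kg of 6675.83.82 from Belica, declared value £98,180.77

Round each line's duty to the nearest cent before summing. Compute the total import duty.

£67,342.65

Line 1 (9453.18.09, Belica, 3,138 liters, £51,306.30):
Base rate for 9453.18.09 is £3.41/liter.
Origin Belica is the FTA partner but 9453.18.09 is not on the preference list; base rate stands.
Duty = 3,138 × £3.41 = £10,700.58.
Line 2 (5377.59.64, Astania, 3,224 pairs, £404,515.28):
Base rate for 5377.59.64 is £4.52/pair.
Additional duty on 5377.59.64 from Astania: +10.4% ad valorem. Applied ad valorem rate = 10.4%.
Duty = £404,515.28 × 10.4% + 3,224 × £4.52 = £56,642.07.
Line 3 (6675.83.82, Belica, 883 kg, £98,180.77):
Base rate for 6675.83.82 is 13%.
Origin Belica qualifies under the Drenena–Belica agreement and 6675.83.82 is covered: preferential rate Free applies instead.
The additional-duty order on 6675.83.82 targets Astania, not Belica; it does not apply.
Duty = £98,180.77 × 0% = £0.00.
Total = £10,700.58 + £56,642.07 + £0.00 = £67,342.65.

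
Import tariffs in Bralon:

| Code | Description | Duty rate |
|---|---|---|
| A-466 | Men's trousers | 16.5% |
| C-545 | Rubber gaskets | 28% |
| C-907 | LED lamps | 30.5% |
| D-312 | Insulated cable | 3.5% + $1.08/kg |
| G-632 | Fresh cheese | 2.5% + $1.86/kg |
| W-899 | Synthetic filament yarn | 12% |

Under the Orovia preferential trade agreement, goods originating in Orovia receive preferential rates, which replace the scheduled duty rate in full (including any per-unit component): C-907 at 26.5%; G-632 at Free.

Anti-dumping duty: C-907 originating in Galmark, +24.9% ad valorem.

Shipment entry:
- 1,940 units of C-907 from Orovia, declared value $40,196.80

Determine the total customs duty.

Line 1 (C-907, Orovia, 1,940 units, $40,196.80):
Base rate for C-907 is 30.5%.
Origin Orovia qualifies under the Bralon–Orovia agreement and C-907 is covered: preferential rate 26.5% applies instead.
The additional-duty order on C-907 targets Galmark, not Orovia; it does not apply.
Duty = $40,196.80 × 26.5% = $10,652.15.

$10,652.15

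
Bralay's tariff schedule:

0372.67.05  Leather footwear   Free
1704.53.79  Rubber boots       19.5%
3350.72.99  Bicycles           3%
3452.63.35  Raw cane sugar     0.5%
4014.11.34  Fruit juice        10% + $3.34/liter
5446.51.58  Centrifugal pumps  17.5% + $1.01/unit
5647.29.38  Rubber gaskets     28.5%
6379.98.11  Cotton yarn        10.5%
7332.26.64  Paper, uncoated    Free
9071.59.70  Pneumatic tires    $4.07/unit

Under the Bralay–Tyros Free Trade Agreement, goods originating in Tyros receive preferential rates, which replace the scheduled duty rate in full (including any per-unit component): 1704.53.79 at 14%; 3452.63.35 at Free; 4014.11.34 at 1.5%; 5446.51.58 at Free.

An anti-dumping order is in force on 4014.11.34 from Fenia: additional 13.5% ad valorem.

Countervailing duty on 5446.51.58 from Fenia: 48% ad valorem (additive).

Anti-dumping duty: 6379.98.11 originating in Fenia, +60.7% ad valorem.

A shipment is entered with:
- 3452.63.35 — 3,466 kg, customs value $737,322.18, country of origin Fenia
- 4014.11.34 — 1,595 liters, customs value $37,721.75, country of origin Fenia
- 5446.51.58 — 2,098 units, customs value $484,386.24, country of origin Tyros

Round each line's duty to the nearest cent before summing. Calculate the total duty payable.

Line 1 (3452.63.35, Fenia, 3,466 kg, $737,322.18):
Base rate for 3452.63.35 is 0.5%.
3452.63.35 has an FTA preferential rate, but origin Fenia is not Tyros; base rate stands.
Duty = $737,322.18 × 0.5% = $3,686.61.
Line 2 (4014.11.34, Fenia, 1,595 liters, $37,721.75):
Base rate for 4014.11.34 is 10% + $3.34/liter.
4014.11.34 has an FTA preferential rate, but origin Fenia is not Tyros; base rate stands.
Additional duty on 4014.11.34 from Fenia: +13.5%. Applied ad valorem rate: 10% + 13.5% = 23.5%.
Duty = $37,721.75 × 23.5% + 1,595 × $3.34 = $14,191.91.
Line 3 (5446.51.58, Tyros, 2,098 units, $484,386.24):
Base rate for 5446.51.58 is 17.5% + $1.01/unit.
Origin Tyros qualifies under the Bralay–Tyros agreement and 5446.51.58 is covered: preferential rate Free applies instead.
The additional-duty order on 5446.51.58 targets Fenia, not Tyros; it does not apply.
Duty = $484,386.24 × 0% = $0.00.
Total = $3,686.61 + $14,191.91 + $0.00 = $17,878.52.

$17,878.52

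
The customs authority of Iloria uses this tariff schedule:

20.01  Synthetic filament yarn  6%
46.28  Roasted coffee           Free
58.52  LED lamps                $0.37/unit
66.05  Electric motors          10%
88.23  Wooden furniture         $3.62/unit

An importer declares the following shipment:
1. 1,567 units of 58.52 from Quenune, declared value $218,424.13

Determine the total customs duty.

$579.79

Line 1 (58.52, Quenune, 1,567 units, $218,424.13):
Base rate for 58.52 is $0.37/unit.
Duty = 1,567 × $0.37 = $579.79.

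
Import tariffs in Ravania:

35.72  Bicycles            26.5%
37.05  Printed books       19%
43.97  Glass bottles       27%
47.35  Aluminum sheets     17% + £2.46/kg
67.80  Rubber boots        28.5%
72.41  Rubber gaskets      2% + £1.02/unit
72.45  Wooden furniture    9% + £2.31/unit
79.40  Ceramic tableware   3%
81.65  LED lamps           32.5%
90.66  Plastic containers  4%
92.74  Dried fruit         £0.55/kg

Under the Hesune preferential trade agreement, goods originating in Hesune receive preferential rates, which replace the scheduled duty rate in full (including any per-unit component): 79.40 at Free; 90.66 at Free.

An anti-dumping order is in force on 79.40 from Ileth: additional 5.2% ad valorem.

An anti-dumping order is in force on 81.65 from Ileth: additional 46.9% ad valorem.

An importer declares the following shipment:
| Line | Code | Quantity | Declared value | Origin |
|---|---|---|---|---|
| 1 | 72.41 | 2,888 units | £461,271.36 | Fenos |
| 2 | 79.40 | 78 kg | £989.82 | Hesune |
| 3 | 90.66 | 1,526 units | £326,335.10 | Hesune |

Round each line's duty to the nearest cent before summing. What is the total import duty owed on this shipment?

Line 1 (72.41, Fenos, 2,888 units, £461,271.36):
Base rate for 72.41 is 2% + £1.02/unit.
Duty = £461,271.36 × 2% + 2,888 × £1.02 = £12,171.19.
Line 2 (79.40, Hesune, 78 kg, £989.82):
Base rate for 79.40 is 3%.
Origin Hesune qualifies under the Ravania–Hesune agreement and 79.40 is covered: preferential rate Free applies instead.
The additional-duty order on 79.40 targets Ileth, not Hesune; it does not apply.
Duty = £989.82 × 0% = £0.00.
Line 3 (90.66, Hesune, 1,526 units, £326,335.10):
Base rate for 90.66 is 4%.
Origin Hesune qualifies under the Ravania–Hesune agreement and 90.66 is covered: preferential rate Free applies instead.
Duty = £326,335.10 × 0% = £0.00.
Total = £12,171.19 + £0.00 + £0.00 = £12,171.19.

£12,171.19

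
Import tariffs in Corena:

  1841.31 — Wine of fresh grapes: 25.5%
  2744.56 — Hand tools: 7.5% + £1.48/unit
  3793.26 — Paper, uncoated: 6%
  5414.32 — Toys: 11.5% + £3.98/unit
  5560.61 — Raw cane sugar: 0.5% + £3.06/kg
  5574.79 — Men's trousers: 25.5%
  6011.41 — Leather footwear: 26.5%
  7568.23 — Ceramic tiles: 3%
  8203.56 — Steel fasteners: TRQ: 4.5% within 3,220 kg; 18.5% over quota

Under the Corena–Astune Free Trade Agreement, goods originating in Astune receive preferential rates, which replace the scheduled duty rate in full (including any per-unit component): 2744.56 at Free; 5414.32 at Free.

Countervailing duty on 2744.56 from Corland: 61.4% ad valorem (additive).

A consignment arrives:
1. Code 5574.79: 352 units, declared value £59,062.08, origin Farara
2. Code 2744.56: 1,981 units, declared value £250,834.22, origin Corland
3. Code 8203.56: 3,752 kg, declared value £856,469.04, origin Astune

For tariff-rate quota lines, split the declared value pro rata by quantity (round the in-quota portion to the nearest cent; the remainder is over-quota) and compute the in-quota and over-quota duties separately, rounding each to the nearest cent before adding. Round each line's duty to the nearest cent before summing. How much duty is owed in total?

£246,360.14

Line 1 (5574.79, Farara, 352 units, £59,062.08):
Base rate for 5574.79 is 25.5%.
Duty = £59,062.08 × 25.5% = £15,060.83.
Line 2 (2744.56, Corland, 1,981 units, £250,834.22):
Base rate for 2744.56 is 7.5% + £1.48/unit.
2744.56 has an FTA preferential rate, but origin Corland is not Astune; base rate stands.
Additional duty on 2744.56 from Corland: +61.4%. Applied ad valorem rate: 7.5% + 61.4% = 68.9%.
Duty = £250,834.22 × 68.9% + 1,981 × £1.48 = £175,756.66.
Line 3 (8203.56, Astune, 3,752 kg, £856,469.04):
Code 8203.56 is under a tariff-rate quota (threshold 3,220 kg). In-quota: 3,220 kg at 4.5%; over-quota: 532 kg at 18.5%.
Pro-rata value split: in-quota = £856,469.04 × 3,220/3,752 = £735,029.40; over-quota = £856,469.04 − £735,029.40 = £121,439.64.
In-quota duty = £735,029.40 × 4.5% = £33,076.32. Over-quota duty = £121,439.64 × 18.5% = £22,466.33.
Line duty = £33,076.32 + £22,466.33 = £55,542.65.
Total = £15,060.83 + £175,756.66 + £55,542.65 = £246,360.14.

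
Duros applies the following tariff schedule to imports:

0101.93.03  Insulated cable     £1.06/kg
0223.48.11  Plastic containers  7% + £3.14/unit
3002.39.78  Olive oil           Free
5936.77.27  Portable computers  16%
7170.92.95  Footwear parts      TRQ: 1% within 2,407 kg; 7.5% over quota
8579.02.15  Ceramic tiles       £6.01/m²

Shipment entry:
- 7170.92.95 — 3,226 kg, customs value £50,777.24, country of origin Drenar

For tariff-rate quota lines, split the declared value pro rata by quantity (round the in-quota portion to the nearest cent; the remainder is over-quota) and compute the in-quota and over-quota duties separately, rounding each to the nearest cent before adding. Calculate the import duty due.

£1,345.69

Line 1 (7170.92.95, Drenar, 3,226 kg, £50,777.24):
Code 7170.92.95 is under a tariff-rate quota (threshold 2,407 kg). In-quota: 2,407 kg at 1%; over-quota: 819 kg at 7.5%.
Pro-rata value split: in-quota = £50,777.24 × 2,407/3,226 = £37,886.18; over-quota = £50,777.24 − £37,886.18 = £12,891.06.
In-quota duty = £37,886.18 × 1% = £378.86. Over-quota duty = £12,891.06 × 7.5% = £966.83.
Line duty = £378.86 + £966.83 = £1,345.69.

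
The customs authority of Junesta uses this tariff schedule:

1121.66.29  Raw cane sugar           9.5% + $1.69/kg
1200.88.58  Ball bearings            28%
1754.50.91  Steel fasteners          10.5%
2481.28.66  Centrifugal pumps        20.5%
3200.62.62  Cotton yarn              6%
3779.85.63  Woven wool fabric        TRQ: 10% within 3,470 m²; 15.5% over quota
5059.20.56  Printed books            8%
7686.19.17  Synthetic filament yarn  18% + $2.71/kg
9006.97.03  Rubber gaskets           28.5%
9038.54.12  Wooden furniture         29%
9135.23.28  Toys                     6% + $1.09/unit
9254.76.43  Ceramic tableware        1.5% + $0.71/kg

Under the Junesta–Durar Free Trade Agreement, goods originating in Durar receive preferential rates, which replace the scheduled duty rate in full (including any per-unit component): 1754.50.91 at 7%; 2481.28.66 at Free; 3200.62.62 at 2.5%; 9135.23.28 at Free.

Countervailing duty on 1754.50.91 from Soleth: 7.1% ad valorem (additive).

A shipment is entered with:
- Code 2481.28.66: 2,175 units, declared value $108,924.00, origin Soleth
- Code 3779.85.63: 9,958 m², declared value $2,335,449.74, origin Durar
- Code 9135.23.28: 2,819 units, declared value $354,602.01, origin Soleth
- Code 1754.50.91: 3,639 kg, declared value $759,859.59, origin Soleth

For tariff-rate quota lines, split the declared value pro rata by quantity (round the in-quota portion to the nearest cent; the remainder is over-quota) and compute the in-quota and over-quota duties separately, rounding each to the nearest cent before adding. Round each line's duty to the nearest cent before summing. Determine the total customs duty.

$497,648.20

Line 1 (2481.28.66, Soleth, 2,175 units, $108,924.00):
Base rate for 2481.28.66 is 20.5%.
2481.28.66 has an FTA preferential rate, but origin Soleth is not Durar; base rate stands.
Duty = $108,924.00 × 20.5% = $22,329.42.
Line 2 (3779.85.63, Durar, 9,958 m², $2,335,449.74):
Code 3779.85.63 is under a tariff-rate quota (threshold 3,470 m²). In-quota: 3,470 m² at 10%; over-quota: 6,488 m² at 15.5%.
Pro-rata value split: in-quota = $2,335,449.74 × 3,470/9,958 = $813,819.10; over-quota = $2,335,449.74 − $813,819.10 = $1,521,630.64.
In-quota duty = $813,819.10 × 10% = $81,381.91. Over-quota duty = $1,521,630.64 × 15.5% = $235,852.75.
Line duty = $81,381.91 + $235,852.75 = $317,234.66.
Line 3 (9135.23.28, Soleth, 2,819 units, $354,602.01):
Base rate for 9135.23.28 is 6% + $1.09/unit.
9135.23.28 has an FTA preferential rate, but origin Soleth is not Durar; base rate stands.
Duty = $354,602.01 × 6% + 2,819 × $1.09 = $24,348.83.
Line 4 (1754.50.91, Soleth, 3,639 kg, $759,859.59):
Base rate for 1754.50.91 is 10.5%.
1754.50.91 has an FTA preferential rate, but origin Soleth is not Durar; base rate stands.
Additional duty on 1754.50.91 from Soleth: +7.1%. Applied ad valorem rate: 10.5% + 7.1% = 17.6%.
Duty = $759,859.59 × 17.6% = $133,735.29.
Total = $22,329.42 + $317,234.66 + $24,348.83 + $133,735.29 = $497,648.20.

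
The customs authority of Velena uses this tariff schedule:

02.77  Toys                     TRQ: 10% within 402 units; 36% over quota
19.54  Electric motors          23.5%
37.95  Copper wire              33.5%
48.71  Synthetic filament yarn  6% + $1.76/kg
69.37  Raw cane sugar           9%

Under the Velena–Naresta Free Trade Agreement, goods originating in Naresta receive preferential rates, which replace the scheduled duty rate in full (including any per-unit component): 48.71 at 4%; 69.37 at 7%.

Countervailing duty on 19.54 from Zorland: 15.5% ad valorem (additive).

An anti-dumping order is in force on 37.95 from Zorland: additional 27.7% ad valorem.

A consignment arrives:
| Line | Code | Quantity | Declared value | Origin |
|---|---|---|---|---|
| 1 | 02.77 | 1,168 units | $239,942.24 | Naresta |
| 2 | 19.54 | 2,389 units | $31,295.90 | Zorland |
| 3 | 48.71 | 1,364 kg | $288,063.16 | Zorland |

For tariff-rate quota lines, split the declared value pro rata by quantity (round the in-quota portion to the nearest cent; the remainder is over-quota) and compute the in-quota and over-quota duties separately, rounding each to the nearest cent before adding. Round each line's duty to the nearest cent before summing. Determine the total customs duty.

$96,797.50

Line 1 (02.77, Naresta, 1,168 units, $239,942.24):
Code 02.77 is under a tariff-rate quota (threshold 402 units). In-quota: 402 units at 10%; over-quota: 766 units at 36%.
Pro-rata value split: in-quota = $239,942.24 × 402/1,168 = $82,582.86; over-quota = $239,942.24 − $82,582.86 = $157,359.38.
In-quota duty = $82,582.86 × 10% = $8,258.29. Over-quota duty = $157,359.38 × 36% = $56,649.38.
Line duty = $8,258.29 + $56,649.38 = $64,907.67.
Line 2 (19.54, Zorland, 2,389 units, $31,295.90):
Base rate for 19.54 is 23.5%.
Additional duty on 19.54 from Zorland: +15.5%. Applied ad valorem rate: 23.5% + 15.5% = 39%.
Duty = $31,295.90 × 39% = $12,205.40.
Line 3 (48.71, Zorland, 1,364 kg, $288,063.16):
Base rate for 48.71 is 6% + $1.76/kg.
48.71 has an FTA preferential rate, but origin Zorland is not Naresta; base rate stands.
Duty = $288,063.16 × 6% + 1,364 × $1.76 = $19,684.43.
Total = $64,907.67 + $12,205.40 + $19,684.43 = $96,797.50.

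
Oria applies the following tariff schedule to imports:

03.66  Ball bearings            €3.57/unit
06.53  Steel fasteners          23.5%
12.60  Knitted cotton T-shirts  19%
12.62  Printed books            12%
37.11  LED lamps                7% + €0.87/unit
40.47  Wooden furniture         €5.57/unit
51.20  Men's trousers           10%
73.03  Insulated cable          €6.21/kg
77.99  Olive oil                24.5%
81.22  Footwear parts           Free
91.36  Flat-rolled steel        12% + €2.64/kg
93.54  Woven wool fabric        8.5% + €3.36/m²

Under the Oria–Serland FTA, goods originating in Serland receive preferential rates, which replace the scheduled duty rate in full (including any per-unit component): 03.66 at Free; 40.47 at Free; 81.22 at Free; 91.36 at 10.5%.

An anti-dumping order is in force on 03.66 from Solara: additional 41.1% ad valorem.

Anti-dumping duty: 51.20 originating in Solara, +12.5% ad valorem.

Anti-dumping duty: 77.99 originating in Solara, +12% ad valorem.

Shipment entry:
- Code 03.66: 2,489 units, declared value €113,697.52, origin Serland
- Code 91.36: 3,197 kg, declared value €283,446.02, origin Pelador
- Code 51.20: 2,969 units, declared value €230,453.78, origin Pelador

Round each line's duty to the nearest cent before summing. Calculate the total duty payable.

Line 1 (03.66, Serland, 2,489 units, €113,697.52):
Base rate for 03.66 is €3.57/unit.
Origin Serland qualifies under the Oria–Serland agreement and 03.66 is covered: preferential rate Free applies instead.
The additional-duty order on 03.66 targets Solara, not Serland; it does not apply.
Duty = €113,697.52 × 0% = €0.00.
Line 2 (91.36, Pelador, 3,197 kg, €283,446.02):
Base rate for 91.36 is 12% + €2.64/kg.
91.36 has an FTA preferential rate, but origin Pelador is not Serland; base rate stands.
Duty = €283,446.02 × 12% + 3,197 × €2.64 = €42,453.60.
Line 3 (51.20, Pelador, 2,969 units, €230,453.78):
Base rate for 51.20 is 10%.
The additional-duty order on 51.20 targets Solara, not Pelador; it does not apply.
Duty = €230,453.78 × 10% = €23,045.38.
Total = €0.00 + €42,453.60 + €23,045.38 = €65,498.98.

€65,498.98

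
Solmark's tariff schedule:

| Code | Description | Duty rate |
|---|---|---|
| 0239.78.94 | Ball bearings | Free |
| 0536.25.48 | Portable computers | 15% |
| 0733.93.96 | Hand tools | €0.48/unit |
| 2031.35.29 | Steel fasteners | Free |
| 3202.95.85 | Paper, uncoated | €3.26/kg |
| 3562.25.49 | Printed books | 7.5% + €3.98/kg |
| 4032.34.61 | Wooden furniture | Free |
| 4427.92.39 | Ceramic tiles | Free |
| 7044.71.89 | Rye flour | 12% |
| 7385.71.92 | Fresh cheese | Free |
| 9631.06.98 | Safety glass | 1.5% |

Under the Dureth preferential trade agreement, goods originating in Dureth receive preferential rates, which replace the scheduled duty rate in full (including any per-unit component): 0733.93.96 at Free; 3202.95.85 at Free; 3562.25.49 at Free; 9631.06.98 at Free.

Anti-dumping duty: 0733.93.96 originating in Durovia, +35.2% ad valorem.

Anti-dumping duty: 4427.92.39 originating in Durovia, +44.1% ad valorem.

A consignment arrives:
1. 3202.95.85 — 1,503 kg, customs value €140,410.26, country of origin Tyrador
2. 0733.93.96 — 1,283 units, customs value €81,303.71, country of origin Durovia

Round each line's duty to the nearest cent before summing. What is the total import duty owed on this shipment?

Line 1 (3202.95.85, Tyrador, 1,503 kg, €140,410.26):
Base rate for 3202.95.85 is €3.26/kg.
3202.95.85 has an FTA preferential rate, but origin Tyrador is not Dureth; base rate stands.
Duty = 1,503 × €3.26 = €4,899.78.
Line 2 (0733.93.96, Durovia, 1,283 units, €81,303.71):
Base rate for 0733.93.96 is €0.48/unit.
0733.93.96 has an FTA preferential rate, but origin Durovia is not Dureth; base rate stands.
Additional duty on 0733.93.96 from Durovia: +35.2% ad valorem. Applied ad valorem rate = 35.2%.
Duty = €81,303.71 × 35.2% + 1,283 × €0.48 = €29,234.75.
Total = €4,899.78 + €29,234.75 = €34,134.53.

€34,134.53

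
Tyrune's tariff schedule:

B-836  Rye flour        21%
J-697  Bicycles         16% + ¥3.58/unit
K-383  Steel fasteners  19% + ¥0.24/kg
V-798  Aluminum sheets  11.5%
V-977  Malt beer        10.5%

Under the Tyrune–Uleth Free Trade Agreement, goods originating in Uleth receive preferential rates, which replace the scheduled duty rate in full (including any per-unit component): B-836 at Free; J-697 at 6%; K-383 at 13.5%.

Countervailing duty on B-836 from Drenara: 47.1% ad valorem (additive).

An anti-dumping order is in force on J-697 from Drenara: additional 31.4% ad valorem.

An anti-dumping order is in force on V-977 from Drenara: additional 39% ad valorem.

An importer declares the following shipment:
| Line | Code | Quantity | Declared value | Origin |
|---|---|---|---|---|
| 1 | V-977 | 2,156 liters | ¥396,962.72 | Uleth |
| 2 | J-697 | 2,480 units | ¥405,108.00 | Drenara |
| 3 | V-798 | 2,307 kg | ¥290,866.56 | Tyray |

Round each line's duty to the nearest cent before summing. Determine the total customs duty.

Line 1 (V-977, Uleth, 2,156 liters, ¥396,962.72):
Base rate for V-977 is 10.5%.
Origin Uleth is the FTA partner but V-977 is not on the preference list; base rate stands.
The additional-duty order on V-977 targets Drenara, not Uleth; it does not apply.
Duty = ¥396,962.72 × 10.5% = ¥41,681.09.
Line 2 (J-697, Drenara, 2,480 units, ¥405,108.00):
Base rate for J-697 is 16% + ¥3.58/unit.
J-697 has an FTA preferential rate, but origin Drenara is not Uleth; base rate stands.
Additional duty on J-697 from Drenara: +31.4%. Applied ad valorem rate: 16% + 31.4% = 47.4%.
Duty = ¥405,108.00 × 47.4% + 2,480 × ¥3.58 = ¥200,899.59.
Line 3 (V-798, Tyray, 2,307 kg, ¥290,866.56):
Base rate for V-798 is 11.5%.
Duty = ¥290,866.56 × 11.5% = ¥33,449.65.
Total = ¥41,681.09 + ¥200,899.59 + ¥33,449.65 = ¥276,030.33.

¥276,030.33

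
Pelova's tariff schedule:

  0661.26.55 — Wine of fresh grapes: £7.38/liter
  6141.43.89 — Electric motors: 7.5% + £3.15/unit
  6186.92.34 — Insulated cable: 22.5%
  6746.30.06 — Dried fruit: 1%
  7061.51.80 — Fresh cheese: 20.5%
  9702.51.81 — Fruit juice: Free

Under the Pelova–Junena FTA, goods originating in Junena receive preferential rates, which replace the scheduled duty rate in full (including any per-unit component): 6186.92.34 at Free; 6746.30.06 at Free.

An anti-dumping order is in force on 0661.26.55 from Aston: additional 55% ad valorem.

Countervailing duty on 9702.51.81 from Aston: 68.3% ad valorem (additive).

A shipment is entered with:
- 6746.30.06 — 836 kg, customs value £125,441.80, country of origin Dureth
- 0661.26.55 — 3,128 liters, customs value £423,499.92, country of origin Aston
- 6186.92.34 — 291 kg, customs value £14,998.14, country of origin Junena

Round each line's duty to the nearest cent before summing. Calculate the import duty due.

Line 1 (6746.30.06, Dureth, 836 kg, £125,441.80):
Base rate for 6746.30.06 is 1%.
6746.30.06 has an FTA preferential rate, but origin Dureth is not Junena; base rate stands.
Duty = £125,441.80 × 1% = £1,254.42.
Line 2 (0661.26.55, Aston, 3,128 liters, £423,499.92):
Base rate for 0661.26.55 is £7.38/liter.
Additional duty on 0661.26.55 from Aston: +55% ad valorem. Applied ad valorem rate = 55%.
Duty = £423,499.92 × 55% + 3,128 × £7.38 = £256,009.60.
Line 3 (6186.92.34, Junena, 291 kg, £14,998.14):
Base rate for 6186.92.34 is 22.5%.
Origin Junena qualifies under the Pelova–Junena agreement and 6186.92.34 is covered: preferential rate Free applies instead.
Duty = £14,998.14 × 0% = £0.00.
Total = £1,254.42 + £256,009.60 + £0.00 = £257,264.02.

£257,264.02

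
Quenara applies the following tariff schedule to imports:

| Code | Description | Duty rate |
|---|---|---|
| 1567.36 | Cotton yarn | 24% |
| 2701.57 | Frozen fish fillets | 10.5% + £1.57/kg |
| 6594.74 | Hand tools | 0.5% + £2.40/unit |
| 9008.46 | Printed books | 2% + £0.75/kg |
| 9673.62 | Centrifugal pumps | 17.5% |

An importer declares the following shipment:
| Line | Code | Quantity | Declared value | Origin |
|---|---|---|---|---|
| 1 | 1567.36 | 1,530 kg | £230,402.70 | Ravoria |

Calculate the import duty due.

£55,296.65

Line 1 (1567.36, Ravoria, 1,530 kg, £230,402.70):
Base rate for 1567.36 is 24%.
Duty = £230,402.70 × 24% = £55,296.65.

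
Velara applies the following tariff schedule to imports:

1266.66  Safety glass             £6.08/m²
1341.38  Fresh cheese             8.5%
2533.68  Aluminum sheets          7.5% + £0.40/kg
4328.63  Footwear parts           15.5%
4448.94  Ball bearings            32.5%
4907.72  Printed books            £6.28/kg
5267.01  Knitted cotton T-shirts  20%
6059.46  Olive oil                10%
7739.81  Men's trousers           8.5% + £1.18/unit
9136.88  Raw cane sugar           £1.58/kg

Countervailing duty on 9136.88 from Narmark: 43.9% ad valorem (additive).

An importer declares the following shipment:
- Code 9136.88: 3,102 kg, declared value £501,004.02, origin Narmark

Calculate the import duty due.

£224,841.92

Line 1 (9136.88, Narmark, 3,102 kg, £501,004.02):
Base rate for 9136.88 is £1.58/kg.
Additional duty on 9136.88 from Narmark: +43.9% ad valorem. Applied ad valorem rate = 43.9%.
Duty = £501,004.02 × 43.9% + 3,102 × £1.58 = £224,841.92.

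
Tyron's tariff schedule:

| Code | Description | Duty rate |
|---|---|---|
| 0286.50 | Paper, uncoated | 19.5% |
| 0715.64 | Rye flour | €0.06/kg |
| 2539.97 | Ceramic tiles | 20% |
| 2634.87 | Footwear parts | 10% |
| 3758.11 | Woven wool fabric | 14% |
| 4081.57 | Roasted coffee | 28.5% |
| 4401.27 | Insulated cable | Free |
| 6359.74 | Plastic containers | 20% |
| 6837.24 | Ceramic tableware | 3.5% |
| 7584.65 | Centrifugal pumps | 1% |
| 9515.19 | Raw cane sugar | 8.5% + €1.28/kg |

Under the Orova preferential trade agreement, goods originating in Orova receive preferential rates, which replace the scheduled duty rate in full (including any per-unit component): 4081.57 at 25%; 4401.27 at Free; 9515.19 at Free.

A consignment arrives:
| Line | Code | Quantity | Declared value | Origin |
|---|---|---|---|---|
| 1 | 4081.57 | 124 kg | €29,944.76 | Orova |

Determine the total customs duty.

€7,486.19

Line 1 (4081.57, Orova, 124 kg, €29,944.76):
Base rate for 4081.57 is 28.5%.
Origin Orova qualifies under the Tyron–Orova agreement and 4081.57 is covered: preferential rate 25% applies instead.
Duty = €29,944.76 × 25% = €7,486.19.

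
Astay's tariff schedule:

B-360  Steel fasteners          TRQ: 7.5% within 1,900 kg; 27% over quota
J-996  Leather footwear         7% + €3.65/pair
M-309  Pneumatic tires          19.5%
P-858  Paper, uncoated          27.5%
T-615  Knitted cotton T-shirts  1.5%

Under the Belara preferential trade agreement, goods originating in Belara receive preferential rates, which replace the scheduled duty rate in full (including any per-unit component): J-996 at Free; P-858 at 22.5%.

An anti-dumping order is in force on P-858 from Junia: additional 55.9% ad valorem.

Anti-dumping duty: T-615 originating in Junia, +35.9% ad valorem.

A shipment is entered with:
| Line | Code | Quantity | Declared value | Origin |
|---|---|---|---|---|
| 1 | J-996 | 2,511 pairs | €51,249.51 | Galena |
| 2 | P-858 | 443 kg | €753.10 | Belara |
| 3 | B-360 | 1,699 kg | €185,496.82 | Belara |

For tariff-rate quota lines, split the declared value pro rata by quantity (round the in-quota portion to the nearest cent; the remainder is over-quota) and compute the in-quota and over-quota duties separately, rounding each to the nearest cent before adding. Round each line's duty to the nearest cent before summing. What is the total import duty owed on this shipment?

€26,834.33

Line 1 (J-996, Galena, 2,511 pairs, €51,249.51):
Base rate for J-996 is 7% + €3.65/pair.
J-996 has an FTA preferential rate, but origin Galena is not Belara; base rate stands.
Duty = €51,249.51 × 7% + 2,511 × €3.65 = €12,752.62.
Line 2 (P-858, Belara, 443 kg, €753.10):
Base rate for P-858 is 27.5%.
Origin Belara qualifies under the Astay–Belara agreement and P-858 is covered: preferential rate 22.5% applies instead.
The additional-duty order on P-858 targets Junia, not Belara; it does not apply.
Duty = €753.10 × 22.5% = €169.45.
Line 3 (B-360, Belara, 1,699 kg, €185,496.82):
Code B-360 is under a tariff-rate quota (threshold 1,900 kg). Quantity 1,699 kg is within the quota, so the in-quota rate 7.5% applies to the full value.
Duty = €185,496.82 × 7.5% = €13,912.26.
Total = €12,752.62 + €169.45 + €13,912.26 = €26,834.33.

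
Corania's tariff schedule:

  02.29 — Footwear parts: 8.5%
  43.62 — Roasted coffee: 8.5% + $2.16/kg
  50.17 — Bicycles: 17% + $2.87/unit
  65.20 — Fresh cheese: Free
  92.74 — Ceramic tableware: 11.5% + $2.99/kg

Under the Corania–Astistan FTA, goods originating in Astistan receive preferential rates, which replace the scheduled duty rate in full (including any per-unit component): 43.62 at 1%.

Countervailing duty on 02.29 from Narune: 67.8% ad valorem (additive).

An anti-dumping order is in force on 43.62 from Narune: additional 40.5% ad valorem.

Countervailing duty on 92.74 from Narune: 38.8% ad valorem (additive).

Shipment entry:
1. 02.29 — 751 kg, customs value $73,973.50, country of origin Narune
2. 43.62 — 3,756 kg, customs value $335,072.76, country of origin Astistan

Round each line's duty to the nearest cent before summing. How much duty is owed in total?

Line 1 (02.29, Narune, 751 kg, $73,973.50):
Base rate for 02.29 is 8.5%.
Additional duty on 02.29 from Narune: +67.8%. Applied ad valorem rate: 8.5% + 67.8% = 76.3%.
Duty = $73,973.50 × 76.3% = $56,441.78.
Line 2 (43.62, Astistan, 3,756 kg, $335,072.76):
Base rate for 43.62 is 8.5% + $2.16/kg.
Origin Astistan qualifies under the Corania–Astistan agreement and 43.62 is covered: preferential rate 1% applies instead.
The additional-duty order on 43.62 targets Narune, not Astistan; it does not apply.
Duty = $335,072.76 × 1% = $3,350.73.
Total = $56,441.78 + $3,350.73 = $59,792.51.

$59,792.51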